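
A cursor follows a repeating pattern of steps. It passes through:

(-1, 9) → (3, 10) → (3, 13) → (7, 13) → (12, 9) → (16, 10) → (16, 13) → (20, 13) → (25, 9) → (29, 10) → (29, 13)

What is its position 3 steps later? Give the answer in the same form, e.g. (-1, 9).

(42, 10)

Step-to-step displacements: (+4, +1), (+0, +3), (+4, +0), (+5, -4), (+4, +1), (+0, +3), (+4, +0), (+5, -4), (+4, +1), (+0, +3) — a repeating cycle of length 4.
step 11: apply (+4, +0) → (33, 13)
step 12: apply (+5, -4) → (38, 9)
step 13: apply (+4, +1) → (42, 10)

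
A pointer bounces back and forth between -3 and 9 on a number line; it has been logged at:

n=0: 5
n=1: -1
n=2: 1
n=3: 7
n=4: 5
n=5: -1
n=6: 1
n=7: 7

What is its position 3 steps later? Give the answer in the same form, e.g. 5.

1

The value reflects between -3 and 9, moving 6 per step.
  step 8: 7 → 5
  step 9: 5 → -1
  step 10: -1 → 1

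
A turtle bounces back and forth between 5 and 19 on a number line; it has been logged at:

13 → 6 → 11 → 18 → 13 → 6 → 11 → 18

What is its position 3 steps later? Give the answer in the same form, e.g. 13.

11

The value travels 7 per step and bounces off the walls at 5 and 19.
  step 8: 18 → 13
  step 9: 13 → 6
  step 10: 6 → 11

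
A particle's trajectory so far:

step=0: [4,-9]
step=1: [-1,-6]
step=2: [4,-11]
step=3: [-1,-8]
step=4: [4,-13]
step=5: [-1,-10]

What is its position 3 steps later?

Differencing gives [-5,+3], [+5,-5], [-5,+3], [+5,-5], [-5,+3]. This is the pattern [-5,+3], [+5,-5] repeated.
step 6: apply [+5,-5] → [4,-15]
step 7: apply [-5,+3] → [-1,-12]
step 8: apply [+5,-5] → [4,-17]

[4,-17]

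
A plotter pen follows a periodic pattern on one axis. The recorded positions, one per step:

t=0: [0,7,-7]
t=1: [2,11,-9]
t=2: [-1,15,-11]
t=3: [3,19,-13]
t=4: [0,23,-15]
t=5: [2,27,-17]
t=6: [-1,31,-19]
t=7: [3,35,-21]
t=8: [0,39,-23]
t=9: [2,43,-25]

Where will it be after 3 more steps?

[0,55,-31]

First: cycles through 0, 2, -1, 3 every 4 steps. Step 12 lands at position 0 of the cycle → 0.
Second: linear, +4 per step → 55 at step 12.
Third: linear, -2 per step → -31 at step 12.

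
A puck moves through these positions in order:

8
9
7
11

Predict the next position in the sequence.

Step-to-step displacements: +1, -2, +4; each is -2× the previous.
step 4: 11 − 8 → 3

3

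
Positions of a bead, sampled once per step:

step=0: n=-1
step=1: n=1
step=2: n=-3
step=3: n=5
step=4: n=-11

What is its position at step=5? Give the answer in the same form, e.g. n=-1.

Consecutive displacements +2, -4, +8, -16 scale by a factor of -2 each step.
step 5: -11 + 32 → n=21

n=21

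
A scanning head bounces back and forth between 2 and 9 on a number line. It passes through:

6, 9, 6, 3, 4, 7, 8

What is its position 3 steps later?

The value reflects between 2 and 9, moving 3 per step.
  step 7: 8 → 5
  step 8: 5 → 2
  step 9: 2 → 5

5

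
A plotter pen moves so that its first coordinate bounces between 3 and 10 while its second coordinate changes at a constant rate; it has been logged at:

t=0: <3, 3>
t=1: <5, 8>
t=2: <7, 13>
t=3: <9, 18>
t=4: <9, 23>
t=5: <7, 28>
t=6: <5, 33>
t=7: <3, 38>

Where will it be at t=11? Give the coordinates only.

<9, 58>

The first coordinate travels 2 per step and bounces off the walls at 3 and 10.
  step 8: 3 → 5
  step 9: 5 → 7
  step 10: 7 → 9
  step 11: 9 → 9
The second coordinate changes by +5 each step: at step 11 it is 58.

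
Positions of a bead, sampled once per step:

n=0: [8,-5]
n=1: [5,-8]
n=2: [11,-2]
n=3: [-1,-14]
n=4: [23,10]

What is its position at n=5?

[-25,-38]

The jumps are [-3,-3], [+6,+6], [-12,-12], [+24,+24] — a geometric progression with ratio -2.
step 5: [23,10] + [-48,-48] → [-25,-38]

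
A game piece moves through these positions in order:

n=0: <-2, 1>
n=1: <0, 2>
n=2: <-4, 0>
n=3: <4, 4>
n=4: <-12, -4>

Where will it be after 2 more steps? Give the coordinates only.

<-44, -20>

Step-to-step displacements: <+2, +1>, <-4, -2>, <+8, +4>, <-16, -8>; each is -2× the previous.
step 5: <-12, -4> + <+32, +16> → <20, 12>
step 6: <20, 12> + <-64, -32> → <-44, -20>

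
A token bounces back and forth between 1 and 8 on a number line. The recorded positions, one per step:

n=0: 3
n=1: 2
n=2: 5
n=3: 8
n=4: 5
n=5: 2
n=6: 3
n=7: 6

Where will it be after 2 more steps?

The value reflects between 1 and 8, moving 3 per step.
  step 8: 6 → 7
  step 9: 7 → 4

4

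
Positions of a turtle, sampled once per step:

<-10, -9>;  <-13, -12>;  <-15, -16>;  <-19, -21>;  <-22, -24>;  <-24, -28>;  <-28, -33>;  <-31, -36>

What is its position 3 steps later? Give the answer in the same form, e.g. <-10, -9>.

Step-to-step displacements: <-3, -3>, <-2, -4>, <-4, -5>, <-3, -3>, <-2, -4>, <-4, -5>, <-3, -3> — a repeating cycle of length 3.
step 8: apply <-2, -4> → <-33, -40>
step 9: apply <-4, -5> → <-37, -45>
step 10: apply <-3, -3> → <-40, -48>

<-40, -48>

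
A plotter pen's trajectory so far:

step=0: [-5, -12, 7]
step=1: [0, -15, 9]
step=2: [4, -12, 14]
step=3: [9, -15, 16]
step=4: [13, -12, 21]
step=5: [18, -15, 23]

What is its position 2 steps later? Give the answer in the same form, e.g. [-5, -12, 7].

Differencing gives [+5, -3, +2], [+4, +3, +5], [+5, -3, +2], [+4, +3, +5], [+5, -3, +2]. This is the pattern [+5, -3, +2], [+4, +3, +5] repeated.
step 6: apply [+4, +3, +5] → [22, -12, 28]
step 7: apply [+5, -3, +2] → [27, -15, 30]

[27, -15, 30]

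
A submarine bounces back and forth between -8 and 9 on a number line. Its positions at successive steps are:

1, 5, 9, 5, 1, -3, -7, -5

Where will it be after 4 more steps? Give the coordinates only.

The value travels 4 per step and bounces off the walls at -8 and 9.
  step 8: -5 → -1
  step 9: -1 → 3
  step 10: 3 → 7
  step 11: 7 → 7

7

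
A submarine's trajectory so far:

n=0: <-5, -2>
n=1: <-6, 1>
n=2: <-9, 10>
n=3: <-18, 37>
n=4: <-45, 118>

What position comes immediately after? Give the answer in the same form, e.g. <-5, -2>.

The jumps are <-1, +3>, <-3, +9>, <-9, +27>, <-27, +81> — a geometric progression with ratio 3.
step 5: <-45, 118> + <-81, +243> → <-126, 361>

<-126, 361>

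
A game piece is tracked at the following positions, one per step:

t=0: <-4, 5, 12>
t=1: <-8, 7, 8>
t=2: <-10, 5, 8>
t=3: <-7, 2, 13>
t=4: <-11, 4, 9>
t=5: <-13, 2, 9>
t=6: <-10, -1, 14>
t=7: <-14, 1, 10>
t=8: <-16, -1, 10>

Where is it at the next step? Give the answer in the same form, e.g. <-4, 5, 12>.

The moves between consecutive positions are <-4, +2, -4>, <-2, -2, +0>, <+3, -3, +5>, <-4, +2, -4>, <-2, -2, +0>, <+3, -3, +5>, <-4, +2, -4>, <-2, -2, +0>; they repeat the 3-cycle [<-4, +2, -4>, <-2, -2, +0>, <+3, -3, +5>].
step 9: apply <+3, -3, +5> → <-13, -4, 15>

<-13, -4, 15>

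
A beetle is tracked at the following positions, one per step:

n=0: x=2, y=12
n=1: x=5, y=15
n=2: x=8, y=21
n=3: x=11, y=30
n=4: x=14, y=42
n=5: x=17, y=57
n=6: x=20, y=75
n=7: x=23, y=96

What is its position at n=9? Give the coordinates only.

x=29, y=147

Taking differences between consecutive positions: (+3, +3), (+3, +6), (+3, +9), (+3, +12), (+3, +15), (+3, +18), (+3, +21). These grow by (+0, +3) each step.
step 8: x=23, y=96 + (+3, +24) → x=26, y=120
step 9: x=26, y=120 + (+3, +27) → x=29, y=147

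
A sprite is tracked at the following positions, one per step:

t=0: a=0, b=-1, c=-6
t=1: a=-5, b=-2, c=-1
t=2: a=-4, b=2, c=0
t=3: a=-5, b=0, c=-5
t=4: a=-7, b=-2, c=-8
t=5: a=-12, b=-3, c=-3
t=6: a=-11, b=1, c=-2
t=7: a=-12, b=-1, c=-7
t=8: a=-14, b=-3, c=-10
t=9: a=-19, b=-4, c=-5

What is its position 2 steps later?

a=-19, b=-2, c=-9

The moves between consecutive positions are (-5,-1,+5), (+1,+4,+1), (-1,-2,-5), (-2,-2,-3), (-5,-1,+5), (+1,+4,+1), (-1,-2,-5), (-2,-2,-3), (-5,-1,+5); they repeat the 4-cycle [(-5,-1,+5), (+1,+4,+1), (-1,-2,-5), (-2,-2,-3)].
step 10: apply (+1,+4,+1) → a=-18, b=0, c=-4
step 11: apply (-1,-2,-5) → a=-19, b=-2, c=-9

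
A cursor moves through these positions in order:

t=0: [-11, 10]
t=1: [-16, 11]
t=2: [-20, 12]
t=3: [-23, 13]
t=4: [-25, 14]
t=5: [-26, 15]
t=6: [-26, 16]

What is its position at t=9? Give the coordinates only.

Taking differences between consecutive positions: [-5, +1], [-4, +1], [-3, +1], [-2, +1], [-1, +1], [+0, +1]. These grow by [+1, +0] each step.
step 7: [-26, 16] + [+1, +1] → [-25, 17]
step 8: [-25, 17] + [+2, +1] → [-23, 18]
step 9: [-23, 18] + [+3, +1] → [-20, 19]

[-20, 19]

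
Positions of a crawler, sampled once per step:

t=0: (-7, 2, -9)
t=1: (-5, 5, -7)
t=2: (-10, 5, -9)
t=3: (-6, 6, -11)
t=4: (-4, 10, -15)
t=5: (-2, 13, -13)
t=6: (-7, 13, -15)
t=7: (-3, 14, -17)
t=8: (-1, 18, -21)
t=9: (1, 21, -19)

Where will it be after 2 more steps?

(0, 22, -23)

The moves between consecutive positions are (+2, +3, +2), (-5, +0, -2), (+4, +1, -2), (+2, +4, -4), (+2, +3, +2), (-5, +0, -2), (+4, +1, -2), (+2, +4, -4), (+2, +3, +2); they repeat the 4-cycle [(+2, +3, +2), (-5, +0, -2), (+4, +1, -2), (+2, +4, -4)].
step 10: apply (-5, +0, -2) → (-4, 21, -21)
step 11: apply (+4, +1, -2) → (0, 22, -23)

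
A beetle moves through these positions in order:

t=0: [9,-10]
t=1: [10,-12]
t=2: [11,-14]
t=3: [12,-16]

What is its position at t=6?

[15,-22]

Constant displacement of [+1,-2] per step.
step 4: [12,-16] + [+1,-2] → [13,-18]
step 5: [13,-18] + [+1,-2] → [14,-20]
step 6: [14,-20] + [+1,-2] → [15,-22]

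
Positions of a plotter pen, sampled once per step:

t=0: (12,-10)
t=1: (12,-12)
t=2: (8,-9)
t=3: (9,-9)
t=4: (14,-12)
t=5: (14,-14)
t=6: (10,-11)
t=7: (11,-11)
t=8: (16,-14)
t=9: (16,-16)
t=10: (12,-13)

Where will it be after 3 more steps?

Differencing gives (+0,-2), (-4,+3), (+1,+0), (+5,-3), (+0,-2), (-4,+3), (+1,+0), (+5,-3), (+0,-2), (-4,+3). This is the pattern (+0,-2), (-4,+3), (+1,+0), (+5,-3) repeated.
step 11: apply (+1,+0) → (13,-13)
step 12: apply (+5,-3) → (18,-16)
step 13: apply (+0,-2) → (18,-18)

(18,-18)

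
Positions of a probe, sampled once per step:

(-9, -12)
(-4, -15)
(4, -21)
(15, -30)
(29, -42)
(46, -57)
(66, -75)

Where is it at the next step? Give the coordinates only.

(89, -96)

Successive displacements: (+5, -3), (+8, -6), (+11, -9), (+14, -12), (+17, -15), (+20, -18) — each changes by (+3, -3).
step 7: (66, -75) + (+23, -21) → (89, -96)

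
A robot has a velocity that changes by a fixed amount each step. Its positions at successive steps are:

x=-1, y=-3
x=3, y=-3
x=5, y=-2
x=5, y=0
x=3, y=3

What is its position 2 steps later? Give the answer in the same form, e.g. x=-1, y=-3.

x=-7, y=12

Successive displacements: (+4, +0), (+2, +1), (+0, +2), (-2, +3) — each changes by (-2, +1).
step 5: x=3, y=3 + (-4, +4) → x=-1, y=7
step 6: x=-1, y=7 + (-6, +5) → x=-7, y=12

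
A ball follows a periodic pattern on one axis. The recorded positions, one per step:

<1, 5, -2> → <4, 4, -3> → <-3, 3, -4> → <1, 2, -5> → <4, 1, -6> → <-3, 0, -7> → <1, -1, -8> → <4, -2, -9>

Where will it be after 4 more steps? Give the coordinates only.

<-3, -6, -13>

The first coordinate repeats the cycle [1, 4, -3] with period 3; step 11 mod 3 = 2, giving -3.
The second coordinate changes by -1 each step, so at step 11 it is 5 + 11·(-1) = -6.
The third coordinate changes by -1 each step, so at step 11 it is -2 + 11·(-1) = -13.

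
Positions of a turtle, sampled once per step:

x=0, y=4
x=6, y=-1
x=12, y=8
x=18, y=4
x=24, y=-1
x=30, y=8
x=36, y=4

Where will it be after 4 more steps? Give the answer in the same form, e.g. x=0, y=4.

x=60, y=-1

X: linear, +6 per step → 60 at step 10.
Y: cycles through 4, -1, 8 every 3 steps. Step 10 lands at position 1 of the cycle → -1.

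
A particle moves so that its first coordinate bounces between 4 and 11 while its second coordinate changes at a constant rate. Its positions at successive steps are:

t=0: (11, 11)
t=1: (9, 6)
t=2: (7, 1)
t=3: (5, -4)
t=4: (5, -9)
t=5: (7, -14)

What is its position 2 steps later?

(11, -24)

The first coordinate travels 2 per step and bounces off the walls at 4 and 11.
  step 6: 7 → 9
  step 7: 9 → 11
The second coordinate changes by -5 each step: at step 7 it is -24.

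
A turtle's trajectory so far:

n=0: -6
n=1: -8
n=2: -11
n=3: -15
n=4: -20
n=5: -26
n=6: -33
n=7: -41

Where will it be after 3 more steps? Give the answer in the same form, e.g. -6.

Taking differences between consecutive positions: -2, -3, -4, -5, -6, -7, -8. These grow by -1 each step.
step 8: -41 − 9 → -50
step 9: -50 − 10 → -60
step 10: -60 − 11 → -71

-71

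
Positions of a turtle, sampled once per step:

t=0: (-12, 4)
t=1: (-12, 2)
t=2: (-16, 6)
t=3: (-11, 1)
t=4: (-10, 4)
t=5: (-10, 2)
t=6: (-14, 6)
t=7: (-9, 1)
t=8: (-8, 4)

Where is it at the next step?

(-8, 2)

Step-to-step displacements: (+0, -2), (-4, +4), (+5, -5), (+1, +3), (+0, -2), (-4, +4), (+5, -5), (+1, +3) — a repeating cycle of length 4.
step 9: apply (+0, -2) → (-8, 2)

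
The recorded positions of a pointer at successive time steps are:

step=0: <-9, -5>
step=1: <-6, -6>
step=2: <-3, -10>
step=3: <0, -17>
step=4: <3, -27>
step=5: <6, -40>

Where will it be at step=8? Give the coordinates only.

<15, -97>

Successive displacements: <+3, -1>, <+3, -4>, <+3, -7>, <+3, -10>, <+3, -13> — each changes by <+0, -3>.
step 6: <6, -40> + <+3, -16> → <9, -56>
step 7: <9, -56> + <+3, -19> → <12, -75>
step 8: <12, -75> + <+3, -22> → <15, -97>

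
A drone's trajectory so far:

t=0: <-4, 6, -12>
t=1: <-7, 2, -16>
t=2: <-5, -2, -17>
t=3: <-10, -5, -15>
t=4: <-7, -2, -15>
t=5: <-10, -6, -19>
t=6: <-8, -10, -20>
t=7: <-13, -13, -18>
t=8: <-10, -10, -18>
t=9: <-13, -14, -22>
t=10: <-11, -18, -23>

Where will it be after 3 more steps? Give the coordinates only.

Differencing gives <-3, -4, -4>, <+2, -4, -1>, <-5, -3, +2>, <+3, +3, +0>, <-3, -4, -4>, <+2, -4, -1>, <-5, -3, +2>, <+3, +3, +0>, <-3, -4, -4>, <+2, -4, -1>. This is the pattern <-3, -4, -4>, <+2, -4, -1>, <-5, -3, +2>, <+3, +3, +0> repeated.
step 11: apply <-5, -3, +2> → <-16, -21, -21>
step 12: apply <+3, +3, +0> → <-13, -18, -21>
step 13: apply <-3, -4, -4> → <-16, -22, -25>

<-16, -22, -25>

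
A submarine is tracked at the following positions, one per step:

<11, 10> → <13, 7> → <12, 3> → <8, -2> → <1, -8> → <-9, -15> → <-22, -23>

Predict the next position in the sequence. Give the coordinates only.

<-38, -32>

Successive displacements: <+2, -3>, <-1, -4>, <-4, -5>, <-7, -6>, <-10, -7>, <-13, -8> — each changes by <-3, -1>.
step 7: <-22, -23> + <-16, -9> → <-38, -32>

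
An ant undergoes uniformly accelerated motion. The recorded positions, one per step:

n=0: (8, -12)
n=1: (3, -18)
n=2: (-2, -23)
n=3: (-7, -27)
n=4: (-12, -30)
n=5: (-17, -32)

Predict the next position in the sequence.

First differences are (-5, -6), (-5, -5), (-5, -4), (-5, -3), (-5, -2); their common second difference is (+0, +1) (constant acceleration).
step 6: (-17, -32) + (-5, -1) → (-22, -33)

(-22, -33)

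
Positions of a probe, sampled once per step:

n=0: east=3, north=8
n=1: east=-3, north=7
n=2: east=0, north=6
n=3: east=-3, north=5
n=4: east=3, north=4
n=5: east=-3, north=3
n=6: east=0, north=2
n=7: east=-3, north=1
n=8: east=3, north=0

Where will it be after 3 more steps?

east=-3, north=-3

East: cycles through 3, -3, 0, -3 every 4 steps. Step 11 lands at position 3 of the cycle → -3.
North: linear, -1 per step → -3 at step 11.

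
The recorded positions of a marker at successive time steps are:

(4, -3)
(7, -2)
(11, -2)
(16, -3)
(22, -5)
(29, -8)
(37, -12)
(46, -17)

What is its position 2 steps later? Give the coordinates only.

(67, -30)

Taking differences between consecutive positions: (+3, +1), (+4, +0), (+5, -1), (+6, -2), (+7, -3), (+8, -4), (+9, -5). These grow by (+1, -1) each step.
step 8: (46, -17) + (+10, -6) → (56, -23)
step 9: (56, -23) + (+11, -7) → (67, -30)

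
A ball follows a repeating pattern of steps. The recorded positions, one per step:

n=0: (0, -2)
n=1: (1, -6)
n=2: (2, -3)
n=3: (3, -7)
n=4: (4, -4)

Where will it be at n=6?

(6, -5)

Step-to-step displacements: (+1, -4), (+1, +3), (+1, -4), (+1, +3) — a repeating cycle of length 2.
step 5: apply (+1, -4) → (5, -8)
step 6: apply (+1, +3) → (6, -5)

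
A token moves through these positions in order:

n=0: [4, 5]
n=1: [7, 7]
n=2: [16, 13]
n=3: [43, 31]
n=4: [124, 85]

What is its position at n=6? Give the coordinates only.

The jumps are [+3, +2], [+9, +6], [+27, +18], [+81, +54] — a geometric progression with ratio 3.
step 5: [124, 85] + [+243, +162] → [367, 247]
step 6: [367, 247] + [+729, +486] → [1096, 733]

[1096, 733]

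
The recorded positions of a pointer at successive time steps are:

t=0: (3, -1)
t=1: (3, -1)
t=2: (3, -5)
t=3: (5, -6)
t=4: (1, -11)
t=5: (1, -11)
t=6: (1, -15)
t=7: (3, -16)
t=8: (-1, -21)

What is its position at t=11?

(1, -26)

Differencing gives (+0, +0), (+0, -4), (+2, -1), (-4, -5), (+0, +0), (+0, -4), (+2, -1), (-4, -5). This is the pattern (+0, +0), (+0, -4), (+2, -1), (-4, -5) repeated.
step 9: apply (+0, +0) → (-1, -21)
step 10: apply (+0, -4) → (-1, -25)
step 11: apply (+2, -1) → (1, -26)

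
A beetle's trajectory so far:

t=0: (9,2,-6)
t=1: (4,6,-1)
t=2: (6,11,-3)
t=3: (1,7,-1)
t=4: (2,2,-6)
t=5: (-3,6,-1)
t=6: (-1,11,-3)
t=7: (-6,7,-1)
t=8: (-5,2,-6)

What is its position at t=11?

The moves between consecutive positions are (-5,+4,+5), (+2,+5,-2), (-5,-4,+2), (+1,-5,-5), (-5,+4,+5), (+2,+5,-2), (-5,-4,+2), (+1,-5,-5); they repeat the 4-cycle [(-5,+4,+5), (+2,+5,-2), (-5,-4,+2), (+1,-5,-5)].
step 9: apply (-5,+4,+5) → (-10,6,-1)
step 10: apply (+2,+5,-2) → (-8,11,-3)
step 11: apply (-5,-4,+2) → (-13,7,-1)

(-13,7,-1)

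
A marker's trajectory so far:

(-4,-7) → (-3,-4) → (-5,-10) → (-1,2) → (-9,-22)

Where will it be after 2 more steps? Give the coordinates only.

Step-to-step displacements: (+1,+3), (-2,-6), (+4,+12), (-8,-24); each is -2× the previous.
step 5: (-9,-22) + (+16,+48) → (7,26)
step 6: (7,26) + (-32,-96) → (-25,-70)

(-25,-70)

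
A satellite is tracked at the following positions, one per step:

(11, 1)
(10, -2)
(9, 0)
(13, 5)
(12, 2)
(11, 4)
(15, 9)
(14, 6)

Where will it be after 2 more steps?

(17, 13)

Step-to-step displacements: (-1, -3), (-1, +2), (+4, +5), (-1, -3), (-1, +2), (+4, +5), (-1, -3) — a repeating cycle of length 3.
step 8: apply (-1, +2) → (13, 8)
step 9: apply (+4, +5) → (17, 13)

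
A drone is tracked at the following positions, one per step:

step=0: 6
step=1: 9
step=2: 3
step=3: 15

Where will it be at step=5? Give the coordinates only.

39

Consecutive displacements +3, -6, +12 scale by a factor of -2 each step.
step 4: 15 − 24 → -9
step 5: -9 + 48 → 39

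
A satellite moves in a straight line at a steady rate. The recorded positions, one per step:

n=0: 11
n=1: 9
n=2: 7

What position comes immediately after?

The position changes by -2 every step.
step 3: 7 − 2 → 5

5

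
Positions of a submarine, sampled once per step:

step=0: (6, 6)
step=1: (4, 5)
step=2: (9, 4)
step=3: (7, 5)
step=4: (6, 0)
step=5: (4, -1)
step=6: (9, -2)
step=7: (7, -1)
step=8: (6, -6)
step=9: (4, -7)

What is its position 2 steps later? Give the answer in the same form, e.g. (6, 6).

(7, -7)

Step-to-step displacements: (-2, -1), (+5, -1), (-2, +1), (-1, -5), (-2, -1), (+5, -1), (-2, +1), (-1, -5), (-2, -1) — a repeating cycle of length 4.
step 10: apply (+5, -1) → (9, -8)
step 11: apply (-2, +1) → (7, -7)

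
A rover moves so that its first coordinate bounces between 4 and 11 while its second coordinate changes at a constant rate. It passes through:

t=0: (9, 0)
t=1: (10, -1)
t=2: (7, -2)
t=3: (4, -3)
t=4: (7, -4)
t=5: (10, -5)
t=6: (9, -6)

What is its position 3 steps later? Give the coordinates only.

(8, -9)

The first coordinate travels 3 per step and bounces off the walls at 4 and 11.
  step 7: 9 → 6
  step 8: 6 → 5
  step 9: 5 → 8
The second coordinate changes by -1 each step: at step 9 it is -9.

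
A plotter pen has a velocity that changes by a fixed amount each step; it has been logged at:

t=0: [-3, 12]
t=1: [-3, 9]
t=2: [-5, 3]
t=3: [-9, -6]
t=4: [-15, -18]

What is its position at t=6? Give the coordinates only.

Successive displacements: [+0, -3], [-2, -6], [-4, -9], [-6, -12] — each changes by [-2, -3].
step 5: [-15, -18] + [-8, -15] → [-23, -33]
step 6: [-23, -33] + [-10, -18] → [-33, -51]

[-33, -51]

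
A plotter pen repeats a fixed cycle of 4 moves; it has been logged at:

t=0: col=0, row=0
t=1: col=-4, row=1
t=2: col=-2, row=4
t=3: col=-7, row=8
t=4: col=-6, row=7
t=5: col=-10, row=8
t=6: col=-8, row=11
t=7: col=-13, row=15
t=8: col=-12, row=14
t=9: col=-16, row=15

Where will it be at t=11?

Step-to-step displacements: (-4, +1), (+2, +3), (-5, +4), (+1, -1), (-4, +1), (+2, +3), (-5, +4), (+1, -1), (-4, +1) — a repeating cycle of length 4.
step 10: apply (+2, +3) → col=-14, row=18
step 11: apply (-5, +4) → col=-19, row=22

col=-19, row=22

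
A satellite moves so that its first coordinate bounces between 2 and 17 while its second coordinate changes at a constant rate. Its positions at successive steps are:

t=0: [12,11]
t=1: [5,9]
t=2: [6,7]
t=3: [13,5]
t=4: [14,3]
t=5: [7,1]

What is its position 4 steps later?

[9,-7]

The first coordinate travels 7 per step and bounces off the walls at 2 and 17.
  step 6: 7 → 4
  step 7: 4 → 11
  step 8: 11 → 16
  step 9: 16 → 9
The second coordinate changes by -2 each step: at step 9 it is -7.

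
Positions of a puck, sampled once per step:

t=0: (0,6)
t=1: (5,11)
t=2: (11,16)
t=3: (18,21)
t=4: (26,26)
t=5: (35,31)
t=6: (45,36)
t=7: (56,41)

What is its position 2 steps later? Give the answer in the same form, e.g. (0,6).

(81,51)

Successive displacements: (+5,+5), (+6,+5), (+7,+5), (+8,+5), (+9,+5), (+10,+5), (+11,+5) — each changes by (+1,+0).
step 8: (56,41) + (+12,+5) → (68,46)
step 9: (68,46) + (+13,+5) → (81,51)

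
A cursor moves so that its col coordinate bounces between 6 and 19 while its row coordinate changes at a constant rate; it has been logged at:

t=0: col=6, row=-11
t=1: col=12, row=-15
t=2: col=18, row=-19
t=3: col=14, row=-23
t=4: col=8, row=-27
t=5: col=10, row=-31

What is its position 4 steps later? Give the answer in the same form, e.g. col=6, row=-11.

col=8, row=-47

The col coordinate travels 6 per step and bounces off the walls at 6 and 19.
  step 6: 10 → 16
  step 7: 16 → 16
  step 8: 16 → 10
  step 9: 10 → 8
The row coordinate changes by -4 each step: at step 9 it is -47.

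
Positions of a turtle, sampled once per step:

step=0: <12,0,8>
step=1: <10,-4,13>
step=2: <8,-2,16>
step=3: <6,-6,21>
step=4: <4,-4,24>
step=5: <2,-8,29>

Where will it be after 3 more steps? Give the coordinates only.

The moves between consecutive positions are <-2,-4,+5>, <-2,+2,+3>, <-2,-4,+5>, <-2,+2,+3>, <-2,-4,+5>; they repeat the 2-cycle [<-2,-4,+5>, <-2,+2,+3>].
step 6: apply <-2,+2,+3> → <0,-6,32>
step 7: apply <-2,-4,+5> → <-2,-10,37>
step 8: apply <-2,+2,+3> → <-4,-8,40>

<-4,-8,40>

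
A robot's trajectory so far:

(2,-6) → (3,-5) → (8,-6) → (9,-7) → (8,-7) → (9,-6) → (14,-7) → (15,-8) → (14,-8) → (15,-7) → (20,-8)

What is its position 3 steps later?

(21,-8)

The moves between consecutive positions are (+1,+1), (+5,-1), (+1,-1), (-1,+0), (+1,+1), (+5,-1), (+1,-1), (-1,+0), (+1,+1), (+5,-1); they repeat the 4-cycle [(+1,+1), (+5,-1), (+1,-1), (-1,+0)].
step 11: apply (+1,-1) → (21,-9)
step 12: apply (-1,+0) → (20,-9)
step 13: apply (+1,+1) → (21,-8)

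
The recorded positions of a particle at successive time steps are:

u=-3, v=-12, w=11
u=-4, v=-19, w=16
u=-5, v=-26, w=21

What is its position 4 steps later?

Constant displacement of (-1,-7,+5) per step.
step 3: u=-5, v=-26, w=21 + (-1,-7,+5) → u=-6, v=-33, w=26
step 4: u=-6, v=-33, w=26 + (-1,-7,+5) → u=-7, v=-40, w=31
step 5: u=-7, v=-40, w=31 + (-1,-7,+5) → u=-8, v=-47, w=36
step 6: u=-8, v=-47, w=36 + (-1,-7,+5) → u=-9, v=-54, w=41

u=-9, v=-54, w=41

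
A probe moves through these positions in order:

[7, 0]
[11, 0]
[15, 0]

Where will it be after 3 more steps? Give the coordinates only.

Constant displacement of [+4, +0] per step.
step 3: [15, 0] + [+4, +0] → [19, 0]
step 4: [19, 0] + [+4, +0] → [23, 0]
step 5: [23, 0] + [+4, +0] → [27, 0]

[27, 0]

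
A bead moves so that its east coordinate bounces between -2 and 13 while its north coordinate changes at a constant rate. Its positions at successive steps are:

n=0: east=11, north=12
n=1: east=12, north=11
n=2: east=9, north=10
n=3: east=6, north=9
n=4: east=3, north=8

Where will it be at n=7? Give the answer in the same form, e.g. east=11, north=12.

east=2, north=5

The east coordinate reflects between -2 and 13, moving 3 per step.
  step 5: 3 → 0
  step 6: 0 → -1
  step 7: -1 → 2
The north coordinate changes by -1 each step: at step 7 it is 5.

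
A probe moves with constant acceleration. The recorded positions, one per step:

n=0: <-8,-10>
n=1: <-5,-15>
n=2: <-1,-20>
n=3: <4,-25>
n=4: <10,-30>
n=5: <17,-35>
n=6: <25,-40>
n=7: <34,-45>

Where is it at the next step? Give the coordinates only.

Successive displacements: <+3,-5>, <+4,-5>, <+5,-5>, <+6,-5>, <+7,-5>, <+8,-5>, <+9,-5> — each changes by <+1,+0>.
step 8: <34,-45> + <+10,-5> → <44,-50>

<44,-50>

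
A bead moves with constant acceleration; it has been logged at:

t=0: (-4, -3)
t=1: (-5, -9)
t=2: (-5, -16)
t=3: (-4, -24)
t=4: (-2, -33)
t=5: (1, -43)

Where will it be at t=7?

First differences are (-1, -6), (+0, -7), (+1, -8), (+2, -9), (+3, -10); their common second difference is (+1, -1) (constant acceleration).
step 6: (1, -43) + (+4, -11) → (5, -54)
step 7: (5, -54) + (+5, -12) → (10, -66)

(10, -66)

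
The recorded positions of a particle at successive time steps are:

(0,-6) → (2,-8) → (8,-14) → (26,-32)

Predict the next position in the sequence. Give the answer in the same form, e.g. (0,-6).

Step-to-step displacements: (+2,-2), (+6,-6), (+18,-18); each is 3× the previous.
step 4: (26,-32) + (+54,-54) → (80,-86)

(80,-86)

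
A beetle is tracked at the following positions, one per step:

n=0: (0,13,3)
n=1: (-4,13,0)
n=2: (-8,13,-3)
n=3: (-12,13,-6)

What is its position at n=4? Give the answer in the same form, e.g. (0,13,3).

(-16,13,-9)

Each step adds (-4,+0,-3) to the position.
step 4: (-12,13,-6) + (-4,+0,-3) → (-16,13,-9)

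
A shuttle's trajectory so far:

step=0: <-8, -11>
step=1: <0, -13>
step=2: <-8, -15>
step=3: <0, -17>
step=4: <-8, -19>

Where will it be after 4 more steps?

First: cycles through -8, 0 every 2 steps. Step 8 lands at position 0 of the cycle → -8.
Second: linear, -2 per step → -27 at step 8.

<-8, -27>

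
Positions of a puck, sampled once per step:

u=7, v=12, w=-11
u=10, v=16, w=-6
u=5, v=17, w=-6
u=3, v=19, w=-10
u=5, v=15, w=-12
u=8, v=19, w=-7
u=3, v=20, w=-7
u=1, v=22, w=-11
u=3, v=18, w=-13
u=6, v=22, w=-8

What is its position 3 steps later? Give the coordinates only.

u=1, v=21, w=-14

Step-to-step displacements: (+3, +4, +5), (-5, +1, +0), (-2, +2, -4), (+2, -4, -2), (+3, +4, +5), (-5, +1, +0), (-2, +2, -4), (+2, -4, -2), (+3, +4, +5) — a repeating cycle of length 4.
step 10: apply (-5, +1, +0) → u=1, v=23, w=-8
step 11: apply (-2, +2, -4) → u=-1, v=25, w=-12
step 12: apply (+2, -4, -2) → u=1, v=21, w=-14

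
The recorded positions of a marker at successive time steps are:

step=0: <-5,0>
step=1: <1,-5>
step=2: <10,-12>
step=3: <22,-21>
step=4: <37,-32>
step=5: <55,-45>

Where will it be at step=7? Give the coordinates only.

Taking differences between consecutive positions: <+6,-5>, <+9,-7>, <+12,-9>, <+15,-11>, <+18,-13>. These grow by <+3,-2> each step.
step 6: <55,-45> + <+21,-15> → <76,-60>
step 7: <76,-60> + <+24,-17> → <100,-77>

<100,-77>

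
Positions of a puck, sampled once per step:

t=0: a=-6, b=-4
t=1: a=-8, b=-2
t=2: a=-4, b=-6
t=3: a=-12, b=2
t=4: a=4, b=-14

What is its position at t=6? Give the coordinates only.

a=36, b=-46

The jumps are (-2, +2), (+4, -4), (-8, +8), (+16, -16) — a geometric progression with ratio -2.
step 5: a=4, b=-14 + (-32, +32) → a=-28, b=18
step 6: a=-28, b=18 + (+64, -64) → a=36, b=-46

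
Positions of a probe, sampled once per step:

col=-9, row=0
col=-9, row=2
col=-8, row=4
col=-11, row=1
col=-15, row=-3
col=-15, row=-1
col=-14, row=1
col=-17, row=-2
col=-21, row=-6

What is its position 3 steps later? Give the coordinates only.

col=-23, row=-5

Step-to-step displacements: (+0, +2), (+1, +2), (-3, -3), (-4, -4), (+0, +2), (+1, +2), (-3, -3), (-4, -4) — a repeating cycle of length 4.
step 9: apply (+0, +2) → col=-21, row=-4
step 10: apply (+1, +2) → col=-20, row=-2
step 11: apply (-3, -3) → col=-23, row=-5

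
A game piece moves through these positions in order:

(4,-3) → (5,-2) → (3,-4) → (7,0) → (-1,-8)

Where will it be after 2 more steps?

(-17,-24)

Consecutive displacements (+1,+1), (-2,-2), (+4,+4), (-8,-8) scale by a factor of -2 each step.
step 5: (-1,-8) + (+16,+16) → (15,8)
step 6: (15,8) + (-32,-32) → (-17,-24)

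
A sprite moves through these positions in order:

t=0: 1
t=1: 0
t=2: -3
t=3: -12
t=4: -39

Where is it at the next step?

The jumps are -1, -3, -9, -27 — a geometric progression with ratio 3.
step 5: -39 − 81 → -120

-120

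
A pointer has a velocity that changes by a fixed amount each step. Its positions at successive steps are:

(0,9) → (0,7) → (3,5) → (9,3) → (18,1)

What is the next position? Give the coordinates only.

First differences are (+0,-2), (+3,-2), (+6,-2), (+9,-2); their common second difference is (+3,+0) (constant acceleration).
step 5: (18,1) + (+12,-2) → (30,-1)

(30,-1)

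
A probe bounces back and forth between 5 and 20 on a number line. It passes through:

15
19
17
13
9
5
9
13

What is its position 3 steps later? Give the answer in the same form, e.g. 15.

15

The value travels 4 per step and bounces off the walls at 5 and 20.
  step 8: 13 → 17
  step 9: 17 → 19
  step 10: 19 → 15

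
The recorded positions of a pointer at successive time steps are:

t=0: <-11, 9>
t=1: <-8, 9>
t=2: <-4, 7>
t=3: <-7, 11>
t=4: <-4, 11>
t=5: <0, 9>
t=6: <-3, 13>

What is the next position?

<0, 13>

Step-to-step displacements: <+3, +0>, <+4, -2>, <-3, +4>, <+3, +0>, <+4, -2>, <-3, +4> — a repeating cycle of length 3.
step 7: apply <+3, +0> → <0, 13>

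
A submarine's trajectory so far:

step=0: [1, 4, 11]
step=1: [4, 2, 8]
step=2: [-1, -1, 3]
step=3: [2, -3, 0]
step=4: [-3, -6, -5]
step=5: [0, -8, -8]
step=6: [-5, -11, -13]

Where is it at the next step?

[-2, -13, -16]

Differencing gives [+3, -2, -3], [-5, -3, -5], [+3, -2, -3], [-5, -3, -5], [+3, -2, -3], [-5, -3, -5]. This is the pattern [+3, -2, -3], [-5, -3, -5] repeated.
step 7: apply [+3, -2, -3] → [-2, -13, -16]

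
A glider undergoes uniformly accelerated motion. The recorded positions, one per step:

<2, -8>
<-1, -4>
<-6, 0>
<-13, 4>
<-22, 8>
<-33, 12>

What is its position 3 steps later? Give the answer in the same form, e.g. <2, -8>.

First differences are <-3, +4>, <-5, +4>, <-7, +4>, <-9, +4>, <-11, +4>; their common second difference is <-2, +0> (constant acceleration).
step 6: <-33, 12> + <-13, +4> → <-46, 16>
step 7: <-46, 16> + <-15, +4> → <-61, 20>
step 8: <-61, 20> + <-17, +4> → <-78, 24>

<-78, 24>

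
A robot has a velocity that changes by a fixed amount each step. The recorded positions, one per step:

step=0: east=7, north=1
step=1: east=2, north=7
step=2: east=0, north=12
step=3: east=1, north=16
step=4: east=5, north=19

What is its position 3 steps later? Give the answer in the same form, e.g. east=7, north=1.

east=35, north=22

First differences are (-5,+6), (-2,+5), (+1,+4), (+4,+3); their common second difference is (+3,-1) (constant acceleration).
step 5: east=5, north=19 + (+7,+2) → east=12, north=21
step 6: east=12, north=21 + (+10,+1) → east=22, north=22
step 7: east=22, north=22 + (+13,+0) → east=35, north=22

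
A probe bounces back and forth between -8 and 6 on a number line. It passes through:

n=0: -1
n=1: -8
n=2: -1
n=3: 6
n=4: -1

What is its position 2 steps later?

The value travels 7 per step and bounces off the walls at -8 and 6.
  step 5: -1 → -8
  step 6: -8 → -1

-1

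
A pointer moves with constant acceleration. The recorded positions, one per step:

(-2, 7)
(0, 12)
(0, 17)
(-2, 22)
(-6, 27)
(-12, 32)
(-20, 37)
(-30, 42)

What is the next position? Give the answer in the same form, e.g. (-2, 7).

(-42, 47)

Taking differences between consecutive positions: (+2, +5), (+0, +5), (-2, +5), (-4, +5), (-6, +5), (-8, +5), (-10, +5). These grow by (-2, +0) each step.
step 8: (-30, 42) + (-12, +5) → (-42, 47)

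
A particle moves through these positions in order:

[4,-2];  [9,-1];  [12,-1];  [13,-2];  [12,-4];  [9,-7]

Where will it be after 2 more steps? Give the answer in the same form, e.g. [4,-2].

Taking differences between consecutive positions: [+5,+1], [+3,+0], [+1,-1], [-1,-2], [-3,-3]. These grow by [-2,-1] each step.
step 6: [9,-7] + [-5,-4] → [4,-11]
step 7: [4,-11] + [-7,-5] → [-3,-16]

[-3,-16]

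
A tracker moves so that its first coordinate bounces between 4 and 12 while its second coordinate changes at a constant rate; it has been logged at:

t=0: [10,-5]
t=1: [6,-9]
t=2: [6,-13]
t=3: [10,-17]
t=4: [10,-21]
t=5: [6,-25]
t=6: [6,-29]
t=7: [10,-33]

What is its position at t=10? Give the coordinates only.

[6,-45]

The first coordinate travels 4 per step and bounces off the walls at 4 and 12.
  step 8: 10 → 10
  step 9: 10 → 6
  step 10: 6 → 6
The second coordinate changes by -4 each step: at step 10 it is -45.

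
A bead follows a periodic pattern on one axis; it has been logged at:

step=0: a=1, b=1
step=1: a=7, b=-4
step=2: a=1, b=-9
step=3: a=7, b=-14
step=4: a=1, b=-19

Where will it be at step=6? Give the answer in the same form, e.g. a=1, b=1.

A: cycles through 1, 7 every 2 steps. Step 6 lands at position 0 of the cycle → 1.
B: linear, -5 per step → -29 at step 6.

a=1, b=-29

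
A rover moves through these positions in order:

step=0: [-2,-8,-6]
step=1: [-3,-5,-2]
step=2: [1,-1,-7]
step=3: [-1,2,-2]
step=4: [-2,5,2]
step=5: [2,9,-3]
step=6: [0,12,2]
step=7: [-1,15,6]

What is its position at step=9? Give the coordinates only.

Step-to-step displacements: [-1,+3,+4], [+4,+4,-5], [-2,+3,+5], [-1,+3,+4], [+4,+4,-5], [-2,+3,+5], [-1,+3,+4] — a repeating cycle of length 3.
step 8: apply [+4,+4,-5] → [3,19,1]
step 9: apply [-2,+3,+5] → [1,22,6]

[1,22,6]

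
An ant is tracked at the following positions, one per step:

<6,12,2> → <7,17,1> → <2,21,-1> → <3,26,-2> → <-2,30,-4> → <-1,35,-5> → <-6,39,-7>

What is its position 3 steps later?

<-9,53,-11>

The moves between consecutive positions are <+1,+5,-1>, <-5,+4,-2>, <+1,+5,-1>, <-5,+4,-2>, <+1,+5,-1>, <-5,+4,-2>; they repeat the 2-cycle [<+1,+5,-1>, <-5,+4,-2>].
step 7: apply <+1,+5,-1> → <-5,44,-8>
step 8: apply <-5,+4,-2> → <-10,48,-10>
step 9: apply <+1,+5,-1> → <-9,53,-11>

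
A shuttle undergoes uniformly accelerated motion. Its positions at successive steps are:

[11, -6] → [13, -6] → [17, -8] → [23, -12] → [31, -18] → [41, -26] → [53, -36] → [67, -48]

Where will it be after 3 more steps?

[121, -96]

Successive displacements: [+2, +0], [+4, -2], [+6, -4], [+8, -6], [+10, -8], [+12, -10], [+14, -12] — each changes by [+2, -2].
step 8: [67, -48] + [+16, -14] → [83, -62]
step 9: [83, -62] + [+18, -16] → [101, -78]
step 10: [101, -78] + [+20, -18] → [121, -96]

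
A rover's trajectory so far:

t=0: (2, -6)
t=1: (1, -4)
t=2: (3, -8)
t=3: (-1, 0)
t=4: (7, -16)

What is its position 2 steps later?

(23, -48)

The jumps are (-1, +2), (+2, -4), (-4, +8), (+8, -16) — a geometric progression with ratio -2.
step 5: (7, -16) + (-16, +32) → (-9, 16)
step 6: (-9, 16) + (+32, -64) → (23, -48)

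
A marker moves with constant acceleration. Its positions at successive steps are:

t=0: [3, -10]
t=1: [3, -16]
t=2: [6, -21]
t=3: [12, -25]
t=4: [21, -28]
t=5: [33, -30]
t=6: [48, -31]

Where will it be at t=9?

[111, -28]

First differences are [+0, -6], [+3, -5], [+6, -4], [+9, -3], [+12, -2], [+15, -1]; their common second difference is [+3, +1] (constant acceleration).
step 7: [48, -31] + [+18, +0] → [66, -31]
step 8: [66, -31] + [+21, +1] → [87, -30]
step 9: [87, -30] + [+24, +2] → [111, -28]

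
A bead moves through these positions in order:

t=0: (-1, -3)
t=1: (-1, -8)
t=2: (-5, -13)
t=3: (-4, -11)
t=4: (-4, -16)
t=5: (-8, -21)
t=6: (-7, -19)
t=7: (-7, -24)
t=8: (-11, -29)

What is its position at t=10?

The moves between consecutive positions are (+0, -5), (-4, -5), (+1, +2), (+0, -5), (-4, -5), (+1, +2), (+0, -5), (-4, -5); they repeat the 3-cycle [(+0, -5), (-4, -5), (+1, +2)].
step 9: apply (+1, +2) → (-10, -27)
step 10: apply (+0, -5) → (-10, -32)

(-10, -32)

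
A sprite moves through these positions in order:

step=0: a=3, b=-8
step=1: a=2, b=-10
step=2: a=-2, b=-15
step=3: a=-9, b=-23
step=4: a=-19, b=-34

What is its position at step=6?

Successive displacements: (-1,-2), (-4,-5), (-7,-8), (-10,-11) — each changes by (-3,-3).
step 5: a=-19, b=-34 + (-13,-14) → a=-32, b=-48
step 6: a=-32, b=-48 + (-16,-17) → a=-48, b=-65

a=-48, b=-65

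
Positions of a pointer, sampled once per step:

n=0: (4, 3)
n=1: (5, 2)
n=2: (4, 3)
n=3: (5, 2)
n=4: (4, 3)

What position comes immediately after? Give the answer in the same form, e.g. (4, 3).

Consecutive displacements (+1, -1), (-1, +1), (+1, -1), (-1, +1) scale by a factor of -1 each step.
step 5: (4, 3) + (+1, -1) → (5, 2)

(5, 2)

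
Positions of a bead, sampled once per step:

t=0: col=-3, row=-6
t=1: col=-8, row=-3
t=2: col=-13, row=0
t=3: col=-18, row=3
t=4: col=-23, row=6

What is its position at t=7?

col=-38, row=15

Constant displacement of (-5,+3) per step.
step 5: col=-23, row=6 + (-5,+3) → col=-28, row=9
step 6: col=-28, row=9 + (-5,+3) → col=-33, row=12
step 7: col=-33, row=12 + (-5,+3) → col=-38, row=15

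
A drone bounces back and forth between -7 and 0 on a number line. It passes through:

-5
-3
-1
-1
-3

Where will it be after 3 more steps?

The value travels 2 per step and bounces off the walls at -7 and 0.
  step 5: -3 → -5
  step 6: -5 → -7
  step 7: -7 → -5

-5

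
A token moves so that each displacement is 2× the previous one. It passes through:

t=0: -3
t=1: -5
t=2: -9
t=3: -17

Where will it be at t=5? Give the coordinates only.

-65

Consecutive displacements -2, -4, -8 scale by a factor of 2 each step.
step 4: -17 − 16 → -33
step 5: -33 − 32 → -65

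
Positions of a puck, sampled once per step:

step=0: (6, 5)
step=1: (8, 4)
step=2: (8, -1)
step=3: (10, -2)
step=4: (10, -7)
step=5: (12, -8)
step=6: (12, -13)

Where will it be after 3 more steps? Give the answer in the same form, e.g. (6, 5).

(16, -20)

The moves between consecutive positions are (+2, -1), (+0, -5), (+2, -1), (+0, -5), (+2, -1), (+0, -5); they repeat the 2-cycle [(+2, -1), (+0, -5)].
step 7: apply (+2, -1) → (14, -14)
step 8: apply (+0, -5) → (14, -19)
step 9: apply (+2, -1) → (16, -20)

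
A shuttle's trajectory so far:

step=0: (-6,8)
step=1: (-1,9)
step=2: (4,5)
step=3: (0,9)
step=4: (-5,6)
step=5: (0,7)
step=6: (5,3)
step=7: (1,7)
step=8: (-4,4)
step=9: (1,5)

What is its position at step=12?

Step-to-step displacements: (+5,+1), (+5,-4), (-4,+4), (-5,-3), (+5,+1), (+5,-4), (-4,+4), (-5,-3), (+5,+1) — a repeating cycle of length 4.
step 10: apply (+5,-4) → (6,1)
step 11: apply (-4,+4) → (2,5)
step 12: apply (-5,-3) → (-3,2)

(-3,2)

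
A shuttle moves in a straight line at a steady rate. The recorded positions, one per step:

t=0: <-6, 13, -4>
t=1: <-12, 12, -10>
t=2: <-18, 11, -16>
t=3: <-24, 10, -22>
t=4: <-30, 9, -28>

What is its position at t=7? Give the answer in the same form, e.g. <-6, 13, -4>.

<-48, 6, -46>

Each step adds <-6, -1, -6> to the position.
step 5: <-30, 9, -28> + <-6, -1, -6> → <-36, 8, -34>
step 6: <-36, 8, -34> + <-6, -1, -6> → <-42, 7, -40>
step 7: <-42, 7, -40> + <-6, -1, -6> → <-48, 6, -46>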